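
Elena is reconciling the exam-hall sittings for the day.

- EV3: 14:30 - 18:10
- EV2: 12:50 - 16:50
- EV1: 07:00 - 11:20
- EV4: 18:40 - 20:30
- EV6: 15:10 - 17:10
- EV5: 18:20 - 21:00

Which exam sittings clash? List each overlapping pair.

EV2 & EV3, EV2 & EV6, EV3 & EV6, EV4 & EV5

Two intervals overlap when each starts before the other ends.
Sorted by start: EV1, EV2, EV3, EV6, EV5, EV4.
EV2 starts after EV1 ends; EV1 is clear from here.
EV3 starts before EV2 ends → EV2 and EV3 overlap.
EV6 starts before EV2 ends → EV2 and EV6 overlap.
EV5 starts after EV2 ends; EV2 is clear from here.
EV6 starts before EV3 ends → EV3 and EV6 overlap.
EV5 starts after EV3 ends; EV3 is clear from here.
EV5 starts after EV6 ends; EV6 is clear from here.
EV4 starts before EV5 ends → EV5 and EV4 overlap.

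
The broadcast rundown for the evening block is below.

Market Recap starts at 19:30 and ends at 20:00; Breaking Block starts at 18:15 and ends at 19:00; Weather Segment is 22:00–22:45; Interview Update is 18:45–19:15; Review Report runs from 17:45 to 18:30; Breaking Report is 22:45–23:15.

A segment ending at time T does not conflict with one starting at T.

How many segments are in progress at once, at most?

Sort all start/end points and keep a running count:
17:45 start Review Report → 1
18:15 start Breaking Block → 2
18:30 end Review Report → 1
18:45 start Interview Update → 2
19:00 end Breaking Block → 1
19:15 end Interview Update → 0
19:30 start Market Recap → 1
20:00 end Market Recap → 0
22:00 start Weather Segment → 1
22:45 end Weather Segment → 0
22:45 start Breaking Report → 1
23:15 end Breaking Report → 0
Peak is 2, at 18:15 (Breaking Block, Review Report).

2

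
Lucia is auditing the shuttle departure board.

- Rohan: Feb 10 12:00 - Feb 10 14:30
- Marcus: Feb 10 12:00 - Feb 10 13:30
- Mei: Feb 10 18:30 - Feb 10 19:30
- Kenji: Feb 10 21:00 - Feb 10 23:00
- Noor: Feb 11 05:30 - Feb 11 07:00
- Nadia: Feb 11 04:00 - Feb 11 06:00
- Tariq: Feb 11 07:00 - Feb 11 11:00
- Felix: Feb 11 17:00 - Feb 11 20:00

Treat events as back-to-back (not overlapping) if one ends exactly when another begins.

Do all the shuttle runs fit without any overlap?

No

Two intervals overlap when each starts before the other ends.
Sorted by start: Rohan, Marcus, Mei, Kenji, Nadia, Noor, Tariq, Felix.
Marcus starts before Rohan ends → Rohan and Marcus overlap.
That's a conflict, so the schedule is not conflict-free.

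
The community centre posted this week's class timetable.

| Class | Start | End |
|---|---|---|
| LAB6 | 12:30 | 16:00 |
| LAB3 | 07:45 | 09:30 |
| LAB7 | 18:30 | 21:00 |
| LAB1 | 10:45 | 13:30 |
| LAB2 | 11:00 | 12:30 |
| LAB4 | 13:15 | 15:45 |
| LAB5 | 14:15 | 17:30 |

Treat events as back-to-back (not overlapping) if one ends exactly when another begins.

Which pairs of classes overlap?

LAB1 & LAB2, LAB1 & LAB4, LAB1 & LAB6, LAB4 & LAB5, LAB4 & LAB6, LAB5 & LAB6

Sorted by start: LAB3, LAB1, LAB2, LAB6, LAB4, LAB5, LAB7.
LAB1 starts after LAB3 ends; LAB3 is clear from here.
LAB2 starts before LAB1 ends → LAB1 and LAB2 overlap.
LAB6 starts before LAB1 ends → LAB1 and LAB6 overlap.
LAB4 starts before LAB1 ends → LAB1 and LAB4 overlap.
LAB5 starts after LAB1 ends; LAB1 is clear from here.
LAB6 starts exactly when LAB2 ends (back-to-back, no overlap); LAB2 is clear from here.
LAB4 starts before LAB6 ends → LAB6 and LAB4 overlap.
LAB5 starts before LAB6 ends → LAB6 and LAB5 overlap.
LAB7 starts after LAB6 ends.
LAB5 starts before LAB4 ends → LAB4 and LAB5 overlap.
LAB7 starts after LAB4 ends.
LAB7 starts after LAB5 ends.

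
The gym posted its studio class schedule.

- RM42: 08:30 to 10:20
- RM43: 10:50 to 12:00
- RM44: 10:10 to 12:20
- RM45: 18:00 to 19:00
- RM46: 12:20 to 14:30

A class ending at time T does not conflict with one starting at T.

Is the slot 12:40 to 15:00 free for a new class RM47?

RM42: ends 10:20 at or before RM47 starts 12:40 → clear.
RM44: ends 12:20 at or before RM47 starts 12:40 → clear.
RM43: ends 12:00 at or before RM47 starts 12:40 → clear.
RM46: starts 12:20 before RM47 ends 15:00, and ends 14:30 after RM47 starts 12:40 → overlap.
RM45: starts 18:00 at or after RM47 ends 15:00 → clear.
RM47 overlaps RM46.

No — it overlaps RM46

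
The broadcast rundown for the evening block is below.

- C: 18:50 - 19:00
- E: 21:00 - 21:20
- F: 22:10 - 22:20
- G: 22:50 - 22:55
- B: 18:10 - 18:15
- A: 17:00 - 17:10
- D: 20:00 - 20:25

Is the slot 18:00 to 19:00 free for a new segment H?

No — it overlaps B, C

A: ends 17:10 at or before H starts 18:00 → clear.
B: starts 18:10 before H ends 19:00, and ends 18:15 after H starts 18:00 → overlap.
C: starts 18:50 before H ends 19:00, and ends 19:00 after H starts 18:00 → overlap.
D: starts 20:00 at or after H ends 19:00 → clear.
E: starts 21:00 at or after H ends 19:00 → clear.
F: starts 22:10 at or after H ends 19:00 → clear.
G: starts 22:50 at or after H ends 19:00 → clear.
H overlaps B, C.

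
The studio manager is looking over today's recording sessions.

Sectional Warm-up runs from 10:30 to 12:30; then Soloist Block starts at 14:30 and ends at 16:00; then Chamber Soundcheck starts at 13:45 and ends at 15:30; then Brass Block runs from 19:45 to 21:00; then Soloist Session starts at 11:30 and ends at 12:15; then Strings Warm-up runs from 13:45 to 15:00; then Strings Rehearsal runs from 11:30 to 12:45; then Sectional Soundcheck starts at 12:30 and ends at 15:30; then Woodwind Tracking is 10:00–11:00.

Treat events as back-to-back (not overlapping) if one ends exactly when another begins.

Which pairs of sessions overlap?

Two intervals overlap when each starts before the other ends.
Sorted by start: Woodwind Tracking, Sectional Warm-up, Strings Rehearsal, Soloist Session, Sectional Soundcheck, Strings Warm-up, Chamber Soundcheck, Soloist Block, Brass Block.
Sectional Warm-up starts before Woodwind Tracking ends → Woodwind Tracking and Sectional Warm-up overlap.
Strings Rehearsal starts after Woodwind Tracking ends, so nothing later overlaps Woodwind Tracking either.
Strings Rehearsal starts before Sectional Warm-up ends → Sectional Warm-up and Strings Rehearsal overlap.
Soloist Session starts before Sectional Warm-up ends → Sectional Warm-up and Soloist Session overlap.
Sectional Soundcheck starts exactly when Sectional Warm-up ends (back-to-back, no overlap), so nothing later overlaps Sectional Warm-up either.
Soloist Session starts before Strings Rehearsal ends → Strings Rehearsal and Soloist Session overlap.
Sectional Soundcheck starts before Strings Rehearsal ends → Strings Rehearsal and Sectional Soundcheck overlap.
Strings Warm-up starts after Strings Rehearsal ends, so nothing later overlaps Strings Rehearsal either.
Sectional Soundcheck starts after Soloist Session ends, so nothing later overlaps Soloist Session either.
Strings Warm-up starts before Sectional Soundcheck ends → Sectional Soundcheck and Strings Warm-up overlap.
Chamber Soundcheck starts before Sectional Soundcheck ends → Sectional Soundcheck and Chamber Soundcheck overlap.
Soloist Block starts before Sectional Soundcheck ends → Sectional Soundcheck and Soloist Block overlap.
Brass Block starts after Sectional Soundcheck ends.
Chamber Soundcheck starts before Strings Warm-up ends → Strings Warm-up and Chamber Soundcheck overlap.
Soloist Block starts before Strings Warm-up ends → Strings Warm-up and Soloist Block overlap.
Brass Block starts after Strings Warm-up ends.
Soloist Block starts before Chamber Soundcheck ends → Chamber Soundcheck and Soloist Block overlap.
Brass Block starts after Chamber Soundcheck ends.
Brass Block starts after Soloist Block ends.

Chamber Soundcheck & Sectional Soundcheck, Chamber Soundcheck & Soloist Block, Chamber Soundcheck & Strings Warm-up, Sectional Soundcheck & Soloist Block, Sectional Soundcheck & Strings Rehearsal, Sectional Soundcheck & Strings Warm-up, Sectional Warm-up & Soloist Session, Sectional Warm-up & Strings Rehearsal, Sectional Warm-up & Woodwind Tracking, Soloist Block & Strings Warm-up, Soloist Session & Strings Rehearsal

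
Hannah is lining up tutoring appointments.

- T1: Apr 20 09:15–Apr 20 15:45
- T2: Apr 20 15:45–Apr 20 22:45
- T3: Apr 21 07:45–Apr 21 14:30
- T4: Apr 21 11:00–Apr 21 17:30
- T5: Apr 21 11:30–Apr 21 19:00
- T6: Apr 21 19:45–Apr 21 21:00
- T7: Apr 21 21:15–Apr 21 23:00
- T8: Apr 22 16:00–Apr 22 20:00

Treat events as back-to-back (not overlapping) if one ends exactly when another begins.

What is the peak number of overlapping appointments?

Sweep the timeline, counting +1 at each start and −1 at each end (ends before starts at a tie):
Apr 20 09:15 start T1 → 1
Apr 20 15:45 end T1 → 0
Apr 20 15:45 start T2 → 1
Apr 20 22:45 end T2 → 0
Apr 21 07:45 start T3 → 1
Apr 21 11:00 start T4 → 2
Apr 21 11:30 start T5 → 3
Apr 21 14:30 end T3 → 2
Apr 21 17:30 end T4 → 1
Apr 21 19:00 end T5 → 0
Apr 21 19:45 start T6 → 1
Apr 21 21:00 end T6 → 0
Apr 21 21:15 start T7 → 1
Apr 21 23:00 end T7 → 0
Apr 22 16:00 start T8 → 1
Apr 22 20:00 end T8 → 0
Peak is 3, at Apr 21 11:30 (T3, T4, T5).

3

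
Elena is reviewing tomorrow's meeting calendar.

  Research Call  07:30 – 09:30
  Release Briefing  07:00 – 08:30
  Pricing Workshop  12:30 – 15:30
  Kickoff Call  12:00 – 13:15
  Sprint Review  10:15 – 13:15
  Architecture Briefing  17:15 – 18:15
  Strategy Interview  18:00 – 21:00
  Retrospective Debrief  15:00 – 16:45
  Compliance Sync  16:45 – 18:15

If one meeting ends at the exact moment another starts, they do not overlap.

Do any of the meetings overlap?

Sorted by start: Release Briefing, Research Call, Sprint Review, Kickoff Call, Pricing Workshop, Retrospective Debrief, Compliance Sync, Architecture Briefing, Strategy Interview.
Research Call starts before Release Briefing ends → Release Briefing and Research Call overlap.
That's a conflict, so the schedule is not conflict-free.

Yes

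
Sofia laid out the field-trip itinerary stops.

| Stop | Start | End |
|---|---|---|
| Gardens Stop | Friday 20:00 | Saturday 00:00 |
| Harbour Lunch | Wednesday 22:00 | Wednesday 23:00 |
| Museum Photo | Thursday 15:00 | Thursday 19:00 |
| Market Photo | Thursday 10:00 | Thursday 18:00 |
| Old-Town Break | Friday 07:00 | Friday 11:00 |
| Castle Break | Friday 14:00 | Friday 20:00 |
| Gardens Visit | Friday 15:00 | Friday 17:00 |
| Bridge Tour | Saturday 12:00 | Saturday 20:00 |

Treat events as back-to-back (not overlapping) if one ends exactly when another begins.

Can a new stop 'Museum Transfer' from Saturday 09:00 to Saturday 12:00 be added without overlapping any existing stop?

Yes — the slot is free

Harbour Lunch: ends Wednesday 23:00 at or before Museum Transfer starts Saturday 09:00 → clear.
Market Photo: ends Thursday 18:00 at or before Museum Transfer starts Saturday 09:00 → clear.
Museum Photo: ends Thursday 19:00 at or before Museum Transfer starts Saturday 09:00 → clear.
Old-Town Break: ends Friday 11:00 at or before Museum Transfer starts Saturday 09:00 → clear.
Castle Break: ends Friday 20:00 at or before Museum Transfer starts Saturday 09:00 → clear.
Gardens Visit: ends Friday 17:00 at or before Museum Transfer starts Saturday 09:00 → clear.
Gardens Stop: ends Saturday 00:00 at or before Museum Transfer starts Saturday 09:00 → clear.
Bridge Tour: starts Saturday 12:00 at or after Museum Transfer ends Saturday 12:00 → clear.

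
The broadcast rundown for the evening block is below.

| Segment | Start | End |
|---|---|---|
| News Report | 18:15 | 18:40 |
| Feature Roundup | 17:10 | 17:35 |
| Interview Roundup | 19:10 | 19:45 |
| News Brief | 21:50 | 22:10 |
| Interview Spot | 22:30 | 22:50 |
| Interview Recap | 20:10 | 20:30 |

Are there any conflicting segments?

No

Sorted by start: Feature Roundup, News Report, Interview Roundup, Interview Recap, News Brief, Interview Spot.
News Report starts after Feature Roundup ends; Feature Roundup is clear from here.
Interview Roundup starts after News Report ends; News Report is clear from here.
Interview Recap starts after Interview Roundup ends; Interview Roundup is clear from here.
News Brief starts after Interview Recap ends; Interview Recap is clear from here.
Interview Spot starts after News Brief ends.
Every pair is clear; the schedule has no overlaps.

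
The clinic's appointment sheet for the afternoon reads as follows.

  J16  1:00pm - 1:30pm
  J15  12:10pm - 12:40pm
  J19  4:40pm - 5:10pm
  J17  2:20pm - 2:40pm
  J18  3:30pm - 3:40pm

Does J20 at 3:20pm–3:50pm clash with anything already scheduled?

J15: ends 12:40pm at or before J20 starts 3:20pm → clear.
J16: ends 1:30pm at or before J20 starts 3:20pm → clear.
J17: ends 2:40pm at or before J20 starts 3:20pm → clear.
J18: starts 3:30pm before J20 ends 3:50pm, and ends 3:40pm after J20 starts 3:20pm → overlap.
J19: starts 4:40pm at or after J20 ends 3:50pm → clear.
J20 overlaps J18.

Yes — it overlaps J18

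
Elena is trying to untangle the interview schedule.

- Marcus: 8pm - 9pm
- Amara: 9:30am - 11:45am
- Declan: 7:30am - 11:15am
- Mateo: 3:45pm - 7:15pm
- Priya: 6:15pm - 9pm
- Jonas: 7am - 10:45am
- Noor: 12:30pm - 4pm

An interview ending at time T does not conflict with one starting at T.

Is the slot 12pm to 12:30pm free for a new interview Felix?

Yes — the slot is free

Jonas: ends 10:45am at or before Felix starts 12pm → clear.
Declan: ends 11:15am at or before Felix starts 12pm → clear.
Amara: ends 11:45am at or before Felix starts 12pm → clear.
Noor: starts 12:30pm at or after Felix ends 12:30pm → clear.
Mateo: starts 3:45pm at or after Felix ends 12:30pm → clear.
Priya: starts 6:15pm at or after Felix ends 12:30pm → clear.
Marcus: starts 8pm at or after Felix ends 12:30pm → clear.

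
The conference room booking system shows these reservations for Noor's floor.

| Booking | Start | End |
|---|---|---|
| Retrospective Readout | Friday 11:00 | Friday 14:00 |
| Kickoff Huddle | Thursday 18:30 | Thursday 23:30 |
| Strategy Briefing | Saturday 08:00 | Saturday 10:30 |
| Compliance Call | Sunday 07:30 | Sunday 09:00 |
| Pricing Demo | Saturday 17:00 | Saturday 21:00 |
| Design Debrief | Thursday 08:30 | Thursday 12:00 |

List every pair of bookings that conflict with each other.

Sorted by start: Design Debrief, Kickoff Huddle, Retrospective Readout, Strategy Briefing, Pricing Demo, Compliance Call.
Kickoff Huddle starts after Design Debrief ends, so nothing later overlaps Design Debrief either.
Retrospective Readout starts after Kickoff Huddle ends, so nothing later overlaps Kickoff Huddle either.
Strategy Briefing starts after Retrospective Readout ends, so nothing later overlaps Retrospective Readout either.
Pricing Demo starts after Strategy Briefing ends, so nothing later overlaps Strategy Briefing either.
Compliance Call starts after Pricing Demo ends.

no conflicts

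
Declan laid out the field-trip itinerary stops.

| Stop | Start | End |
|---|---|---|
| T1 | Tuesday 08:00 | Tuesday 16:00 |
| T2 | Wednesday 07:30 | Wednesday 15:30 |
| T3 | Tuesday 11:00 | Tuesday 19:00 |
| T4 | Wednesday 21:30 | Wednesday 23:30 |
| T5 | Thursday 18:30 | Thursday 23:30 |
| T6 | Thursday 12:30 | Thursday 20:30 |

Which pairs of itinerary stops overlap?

T1 & T3, T5 & T6

Sorted by start: T1, T3, T2, T4, T6, T5.
T3 starts before T1 ends → T1 and T3 overlap.
T2 starts after T1 ends, so T1 has no further overlaps.
T2 starts after T3 ends, so T3 has no further overlaps.
T4 starts after T2 ends, so T2 has no further overlaps.
T6 starts after T4 ends, so T4 has no further overlaps.
T5 starts before T6 ends → T6 and T5 overlap.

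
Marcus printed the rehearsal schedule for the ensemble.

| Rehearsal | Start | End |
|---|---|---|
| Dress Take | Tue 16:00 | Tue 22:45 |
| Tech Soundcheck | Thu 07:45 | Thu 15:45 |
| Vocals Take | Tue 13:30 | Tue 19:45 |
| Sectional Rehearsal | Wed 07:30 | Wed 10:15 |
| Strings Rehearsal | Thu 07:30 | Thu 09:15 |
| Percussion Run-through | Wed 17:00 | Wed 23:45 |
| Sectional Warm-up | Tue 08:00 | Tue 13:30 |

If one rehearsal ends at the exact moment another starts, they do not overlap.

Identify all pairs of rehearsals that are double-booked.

Dress Take & Vocals Take, Strings Rehearsal & Tech Soundcheck

Sorted by start: Sectional Warm-up, Vocals Take, Dress Take, Sectional Rehearsal, Percussion Run-through, Strings Rehearsal, Tech Soundcheck.
Vocals Take starts exactly when Sectional Warm-up ends (back-to-back, no overlap) — done with Sectional Warm-up.
Dress Take starts before Vocals Take ends → Vocals Take and Dress Take overlap.
Sectional Rehearsal starts after Vocals Take ends — done with Vocals Take.
Sectional Rehearsal starts after Dress Take ends — done with Dress Take.
Percussion Run-through starts after Sectional Rehearsal ends — done with Sectional Rehearsal.
Strings Rehearsal starts after Percussion Run-through ends — done with Percussion Run-through.
Tech Soundcheck starts before Strings Rehearsal ends → Strings Rehearsal and Tech Soundcheck overlap.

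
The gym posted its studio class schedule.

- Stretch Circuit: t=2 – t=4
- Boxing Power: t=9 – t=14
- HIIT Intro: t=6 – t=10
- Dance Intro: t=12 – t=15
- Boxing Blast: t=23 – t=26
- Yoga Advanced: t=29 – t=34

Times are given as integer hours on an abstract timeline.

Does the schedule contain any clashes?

Check each pair: they overlap iff neither finishes before the other starts.
Sorted by start: Stretch Circuit, HIIT Intro, Boxing Power, Dance Intro, Boxing Blast, Yoga Advanced.
HIIT Intro starts after Stretch Circuit ends, so Stretch Circuit has no further overlaps.
Boxing Power starts before HIIT Intro ends → HIIT Intro and Boxing Power overlap.
That's a conflict, so the schedule is not conflict-free.

Yes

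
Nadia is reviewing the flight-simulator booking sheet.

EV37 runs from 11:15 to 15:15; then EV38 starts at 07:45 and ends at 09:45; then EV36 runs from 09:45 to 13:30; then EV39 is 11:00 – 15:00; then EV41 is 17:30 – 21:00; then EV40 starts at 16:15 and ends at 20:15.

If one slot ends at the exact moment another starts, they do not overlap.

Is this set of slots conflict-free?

No

Sorted by start: EV38, EV36, EV39, EV37, EV40, EV41.
EV36 starts exactly when EV38 ends (back-to-back, no overlap) — done with EV38.
EV39 starts before EV36 ends → EV36 and EV39 overlap.
That's a conflict, so the schedule is not conflict-free.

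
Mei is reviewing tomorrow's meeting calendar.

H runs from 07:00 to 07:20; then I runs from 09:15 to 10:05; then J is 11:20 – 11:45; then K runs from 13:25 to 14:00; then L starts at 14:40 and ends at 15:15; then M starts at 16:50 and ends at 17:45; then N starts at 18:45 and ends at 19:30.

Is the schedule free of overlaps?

Check each pair: they overlap iff neither finishes before the other starts.
Sorted by start: H, I, J, K, L, M, N.
I starts after H ends, so H has no further overlaps.
J starts after I ends, so I has no further overlaps.
K starts after J ends, so J has no further overlaps.
L starts after K ends, so K has no further overlaps.
M starts after L ends, so L has no further overlaps.
N starts after M ends.
Every pair is clear; the schedule has no overlaps.

Yes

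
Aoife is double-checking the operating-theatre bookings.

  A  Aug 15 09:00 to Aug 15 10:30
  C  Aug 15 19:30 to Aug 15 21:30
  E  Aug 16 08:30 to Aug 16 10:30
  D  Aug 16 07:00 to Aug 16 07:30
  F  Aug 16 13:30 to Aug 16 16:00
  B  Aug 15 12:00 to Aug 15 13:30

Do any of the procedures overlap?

Sorted by start: A, B, C, D, E, F.
B starts after A ends, so nothing later overlaps A either.
C starts after B ends, so nothing later overlaps B either.
D starts after C ends, so nothing later overlaps C either.
E starts after D ends, so nothing later overlaps D either.
F starts after E ends.
Every pair is clear; the schedule has no overlaps.

No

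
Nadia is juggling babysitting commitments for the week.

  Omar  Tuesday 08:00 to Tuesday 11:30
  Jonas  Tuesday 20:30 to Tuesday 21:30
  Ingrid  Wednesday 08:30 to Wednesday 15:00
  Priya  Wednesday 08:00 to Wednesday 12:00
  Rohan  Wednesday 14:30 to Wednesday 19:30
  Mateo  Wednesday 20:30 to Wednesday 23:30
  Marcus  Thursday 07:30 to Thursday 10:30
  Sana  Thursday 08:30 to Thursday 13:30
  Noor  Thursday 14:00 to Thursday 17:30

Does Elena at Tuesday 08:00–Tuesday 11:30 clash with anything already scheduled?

Yes — it overlaps Omar

Omar: starts Tuesday 08:00 before Elena ends Tuesday 11:30, and ends Tuesday 11:30 after Elena starts Tuesday 08:00 → overlap.
Jonas: starts Tuesday 20:30 at or after Elena ends Tuesday 11:30 → clear.
Priya: starts Wednesday 08:00 at or after Elena ends Tuesday 11:30 → clear.
Ingrid: starts Wednesday 08:30 at or after Elena ends Tuesday 11:30 → clear.
Rohan: starts Wednesday 14:30 at or after Elena ends Tuesday 11:30 → clear.
Mateo: starts Wednesday 20:30 at or after Elena ends Tuesday 11:30 → clear.
Marcus: starts Thursday 07:30 at or after Elena ends Tuesday 11:30 → clear.
Sana: starts Thursday 08:30 at or after Elena ends Tuesday 11:30 → clear.
Noor: starts Thursday 14:00 at or after Elena ends Tuesday 11:30 → clear.
Elena overlaps Omar.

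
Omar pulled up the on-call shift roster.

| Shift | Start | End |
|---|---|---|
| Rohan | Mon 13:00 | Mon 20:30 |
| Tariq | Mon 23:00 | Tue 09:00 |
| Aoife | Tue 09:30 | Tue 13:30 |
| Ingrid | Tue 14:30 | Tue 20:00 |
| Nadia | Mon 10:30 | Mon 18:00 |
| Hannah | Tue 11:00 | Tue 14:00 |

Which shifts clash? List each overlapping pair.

Aoife & Hannah, Nadia & Rohan

Sorted by start: Nadia, Rohan, Tariq, Aoife, Hannah, Ingrid.
Rohan starts before Nadia ends → Nadia and Rohan overlap.
Tariq starts after Nadia ends; Nadia is clear from here.
Tariq starts after Rohan ends; Rohan is clear from here.
Aoife starts after Tariq ends; Tariq is clear from here.
Hannah starts before Aoife ends → Aoife and Hannah overlap.
Ingrid starts after Aoife ends.
Ingrid starts after Hannah ends.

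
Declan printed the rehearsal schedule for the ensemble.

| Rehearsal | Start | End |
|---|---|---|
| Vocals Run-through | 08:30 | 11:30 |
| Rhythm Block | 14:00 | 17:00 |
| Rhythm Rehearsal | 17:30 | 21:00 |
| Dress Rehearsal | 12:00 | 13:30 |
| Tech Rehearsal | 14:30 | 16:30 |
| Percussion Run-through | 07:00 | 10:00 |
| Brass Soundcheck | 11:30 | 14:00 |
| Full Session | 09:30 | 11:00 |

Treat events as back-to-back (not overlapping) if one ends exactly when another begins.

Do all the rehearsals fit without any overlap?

Sorted by start: Percussion Run-through, Vocals Run-through, Full Session, Brass Soundcheck, Dress Rehearsal, Rhythm Block, Tech Rehearsal, Rhythm Rehearsal.
Vocals Run-through starts before Percussion Run-through ends → Percussion Run-through and Vocals Run-through overlap.
That's a conflict, so the schedule is not conflict-free.

No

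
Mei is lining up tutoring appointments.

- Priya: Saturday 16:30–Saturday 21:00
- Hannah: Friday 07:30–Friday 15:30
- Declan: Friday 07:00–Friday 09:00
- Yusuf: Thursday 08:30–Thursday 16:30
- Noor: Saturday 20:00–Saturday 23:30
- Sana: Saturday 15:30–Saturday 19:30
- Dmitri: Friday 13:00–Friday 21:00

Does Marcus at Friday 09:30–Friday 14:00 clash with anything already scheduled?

Yusuf: ends Thursday 16:30 at or before Marcus starts Friday 09:30 → clear.
Declan: ends Friday 09:00 at or before Marcus starts Friday 09:30 → clear.
Hannah: starts Friday 07:30 before Marcus ends Friday 14:00, and ends Friday 15:30 after Marcus starts Friday 09:30 → overlap.
Dmitri: starts Friday 13:00 before Marcus ends Friday 14:00, and ends Friday 21:00 after Marcus starts Friday 09:30 → overlap.
Sana: starts Saturday 15:30 at or after Marcus ends Friday 14:00 → clear.
Priya: starts Saturday 16:30 at or after Marcus ends Friday 14:00 → clear.
Noor: starts Saturday 20:00 at or after Marcus ends Friday 14:00 → clear.
Marcus overlaps Hannah, Dmitri.

Yes — it overlaps Dmitri, Hannah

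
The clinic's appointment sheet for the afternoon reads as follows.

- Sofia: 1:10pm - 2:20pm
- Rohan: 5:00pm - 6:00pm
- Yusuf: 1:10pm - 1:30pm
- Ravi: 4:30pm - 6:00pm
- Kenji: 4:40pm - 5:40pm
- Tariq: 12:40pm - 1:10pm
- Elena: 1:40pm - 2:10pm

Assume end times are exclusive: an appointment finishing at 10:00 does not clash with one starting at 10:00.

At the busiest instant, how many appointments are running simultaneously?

Walk through starts and ends in time order (an end at T is processed before a start at T):
12:40pm start Tariq → 1
1:10pm end Tariq → 0
1:10pm start Sofia → 1
1:10pm start Yusuf → 2
1:30pm end Yusuf → 1
1:40pm start Elena → 2
2:10pm end Elena → 1
2:20pm end Sofia → 0
4:30pm start Ravi → 1
4:40pm start Kenji → 2
5:00pm start Rohan → 3
5:40pm end Kenji → 2
6:00pm end Ravi → 1
6:00pm end Rohan → 0
Peak is 3, at 5:00pm (Kenji, Ravi, Rohan).

3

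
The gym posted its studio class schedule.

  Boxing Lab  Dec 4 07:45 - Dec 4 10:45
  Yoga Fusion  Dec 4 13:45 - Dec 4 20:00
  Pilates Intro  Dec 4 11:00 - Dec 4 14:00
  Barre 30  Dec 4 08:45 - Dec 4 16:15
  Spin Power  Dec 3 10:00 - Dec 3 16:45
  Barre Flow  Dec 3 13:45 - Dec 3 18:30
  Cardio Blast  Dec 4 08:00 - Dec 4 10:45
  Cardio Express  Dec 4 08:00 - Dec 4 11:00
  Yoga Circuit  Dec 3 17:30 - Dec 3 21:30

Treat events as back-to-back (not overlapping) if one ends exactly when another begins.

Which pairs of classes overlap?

Barre 30 & Boxing Lab, Barre 30 & Cardio Blast, Barre 30 & Cardio Express, Barre 30 & Pilates Intro, Barre 30 & Yoga Fusion, Barre Flow & Spin Power, Barre Flow & Yoga Circuit, Boxing Lab & Cardio Blast, Boxing Lab & Cardio Express, Cardio Blast & Cardio Express, Pilates Intro & Yoga Fusion

Sorted by start: Spin Power, Barre Flow, Yoga Circuit, Boxing Lab, Cardio Blast, Cardio Express, Barre 30, Pilates Intro, Yoga Fusion.
Barre Flow starts before Spin Power ends → Spin Power and Barre Flow overlap.
Yoga Circuit starts after Spin Power ends, so nothing later overlaps Spin Power either.
Yoga Circuit starts before Barre Flow ends → Barre Flow and Yoga Circuit overlap.
Boxing Lab starts after Barre Flow ends, so nothing later overlaps Barre Flow either.
Boxing Lab starts after Yoga Circuit ends, so nothing later overlaps Yoga Circuit either.
Cardio Blast starts before Boxing Lab ends → Boxing Lab and Cardio Blast overlap.
Cardio Express starts before Boxing Lab ends → Boxing Lab and Cardio Express overlap.
Barre 30 starts before Boxing Lab ends → Boxing Lab and Barre 30 overlap.
Pilates Intro starts after Boxing Lab ends, so nothing later overlaps Boxing Lab either.
Cardio Express starts before Cardio Blast ends → Cardio Blast and Cardio Express overlap.
Barre 30 starts before Cardio Blast ends → Cardio Blast and Barre 30 overlap.
Pilates Intro starts after Cardio Blast ends, so nothing later overlaps Cardio Blast either.
Barre 30 starts before Cardio Express ends → Cardio Express and Barre 30 overlap.
Pilates Intro starts exactly when Cardio Express ends (back-to-back, no overlap), so nothing later overlaps Cardio Express either.
Pilates Intro starts before Barre 30 ends → Barre 30 and Pilates Intro overlap.
Yoga Fusion starts before Barre 30 ends → Barre 30 and Yoga Fusion overlap.
Yoga Fusion starts before Pilates Intro ends → Pilates Intro and Yoga Fusion overlap.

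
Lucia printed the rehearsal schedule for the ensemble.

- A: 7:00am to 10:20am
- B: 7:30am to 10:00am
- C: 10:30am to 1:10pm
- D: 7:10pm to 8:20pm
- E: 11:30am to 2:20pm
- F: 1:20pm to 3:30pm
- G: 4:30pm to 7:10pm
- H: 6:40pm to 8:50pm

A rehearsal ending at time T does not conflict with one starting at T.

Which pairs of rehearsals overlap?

Two intervals overlap when each starts before the other ends.
Sorted by start: A, B, C, E, F, G, H, D.
B starts before A ends → A and B overlap.
C starts after A ends — done with A.
C starts after B ends — done with B.
E starts before C ends → C and E overlap.
F starts after C ends — done with C.
F starts before E ends → E and F overlap.
G starts after E ends — done with E.
G starts after F ends — done with F.
H starts before G ends → G and H overlap.
D starts exactly when G ends (back-to-back, no overlap).
D starts before H ends → H and D overlap.

A & B, C & E, D & H, E & F, G & H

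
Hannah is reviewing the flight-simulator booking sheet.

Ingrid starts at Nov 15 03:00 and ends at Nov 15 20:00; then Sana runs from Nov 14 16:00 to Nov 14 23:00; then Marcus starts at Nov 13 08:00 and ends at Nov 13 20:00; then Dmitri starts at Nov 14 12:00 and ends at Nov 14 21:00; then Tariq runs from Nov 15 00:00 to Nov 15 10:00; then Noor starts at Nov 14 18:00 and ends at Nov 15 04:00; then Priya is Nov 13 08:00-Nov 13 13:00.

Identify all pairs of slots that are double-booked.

Dmitri & Noor, Dmitri & Sana, Ingrid & Noor, Ingrid & Tariq, Marcus & Priya, Noor & Sana, Noor & Tariq

Sorted by start: Priya, Marcus, Dmitri, Sana, Noor, Tariq, Ingrid.
Marcus starts before Priya ends → Priya and Marcus overlap.
Dmitri starts after Priya ends, so nothing later overlaps Priya either.
Dmitri starts after Marcus ends, so nothing later overlaps Marcus either.
Sana starts before Dmitri ends → Dmitri and Sana overlap.
Noor starts before Dmitri ends → Dmitri and Noor overlap.
Tariq starts after Dmitri ends, so nothing later overlaps Dmitri either.
Noor starts before Sana ends → Sana and Noor overlap.
Tariq starts after Sana ends, so nothing later overlaps Sana either.
Tariq starts before Noor ends → Noor and Tariq overlap.
Ingrid starts before Noor ends → Noor and Ingrid overlap.
Ingrid starts before Tariq ends → Tariq and Ingrid overlap.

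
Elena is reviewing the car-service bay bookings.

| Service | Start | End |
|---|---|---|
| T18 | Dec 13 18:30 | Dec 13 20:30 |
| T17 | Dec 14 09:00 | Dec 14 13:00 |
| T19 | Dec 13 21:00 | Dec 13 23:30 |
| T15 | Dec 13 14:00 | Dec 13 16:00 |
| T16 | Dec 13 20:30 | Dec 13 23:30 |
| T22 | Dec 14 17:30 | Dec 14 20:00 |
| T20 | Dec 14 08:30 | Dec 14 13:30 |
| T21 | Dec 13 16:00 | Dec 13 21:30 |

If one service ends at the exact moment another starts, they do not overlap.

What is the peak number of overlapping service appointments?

Sort all start/end points and keep a running count:
Dec 13 14:00 start T15 → 1
Dec 13 16:00 end T15 → 0
Dec 13 16:00 start T21 → 1
Dec 13 18:30 start T18 → 2
Dec 13 20:30 end T18 → 1
Dec 13 20:30 start T16 → 2
Dec 13 21:00 start T19 → 3
Dec 13 21:30 end T21 → 2
Dec 13 23:30 end T16 → 1
Dec 13 23:30 end T19 → 0
Dec 14 08:30 start T20 → 1
Dec 14 09:00 start T17 → 2
Dec 14 13:00 end T17 → 1
Dec 14 13:30 end T20 → 0
Dec 14 17:30 start T22 → 1
Dec 14 20:00 end T22 → 0
Peak is 3, at Dec 13 21:00 (T16, T19, T21).

3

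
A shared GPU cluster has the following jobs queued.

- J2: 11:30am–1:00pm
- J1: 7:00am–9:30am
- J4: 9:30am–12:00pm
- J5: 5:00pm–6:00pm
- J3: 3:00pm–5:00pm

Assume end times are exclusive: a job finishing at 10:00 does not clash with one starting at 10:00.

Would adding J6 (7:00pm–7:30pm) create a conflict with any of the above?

J1: ends 9:30am at or before J6 starts 7:00pm → clear.
J4: ends 12:00pm at or before J6 starts 7:00pm → clear.
J2: ends 1:00pm at or before J6 starts 7:00pm → clear.
J3: ends 5:00pm at or before J6 starts 7:00pm → clear.
J5: ends 6:00pm at or before J6 starts 7:00pm → clear.

No — it doesn't clash with anything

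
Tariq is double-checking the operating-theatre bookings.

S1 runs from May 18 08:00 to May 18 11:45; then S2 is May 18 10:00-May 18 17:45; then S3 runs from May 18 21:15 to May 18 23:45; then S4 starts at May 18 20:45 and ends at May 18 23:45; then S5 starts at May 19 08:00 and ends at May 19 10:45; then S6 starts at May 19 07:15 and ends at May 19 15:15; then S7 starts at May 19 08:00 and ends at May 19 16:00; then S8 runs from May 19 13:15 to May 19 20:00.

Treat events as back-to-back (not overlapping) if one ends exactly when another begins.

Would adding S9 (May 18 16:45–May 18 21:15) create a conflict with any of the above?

S1: ends May 18 11:45 at or before S9 starts May 18 16:45 → clear.
S2: starts May 18 10:00 before S9 ends May 18 21:15, and ends May 18 17:45 after S9 starts May 18 16:45 → overlap.
S4: starts May 18 20:45 before S9 ends May 18 21:15, and ends May 18 23:45 after S9 starts May 18 16:45 → overlap.
S3: starts May 18 21:15 at or after S9 ends May 18 21:15 → clear.
S6: starts May 19 07:15 at or after S9 ends May 18 21:15 → clear.
S5: starts May 19 08:00 at or after S9 ends May 18 21:15 → clear.
S7: starts May 19 08:00 at or after S9 ends May 18 21:15 → clear.
S8: starts May 19 13:15 at or after S9 ends May 18 21:15 → clear.
S9 overlaps S2, S4.

Yes — it overlaps S2, S4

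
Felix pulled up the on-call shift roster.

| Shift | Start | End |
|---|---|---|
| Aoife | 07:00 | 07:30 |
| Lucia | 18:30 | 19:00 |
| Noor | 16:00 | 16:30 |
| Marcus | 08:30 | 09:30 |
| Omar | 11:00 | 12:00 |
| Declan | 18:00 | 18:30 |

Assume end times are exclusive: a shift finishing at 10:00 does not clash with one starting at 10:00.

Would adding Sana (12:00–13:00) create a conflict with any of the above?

No — it doesn't clash with anything

Aoife: ends 07:30 at or before Sana starts 12:00 → clear.
Marcus: ends 09:30 at or before Sana starts 12:00 → clear.
Omar: ends 12:00 at or before Sana starts 12:00 → clear.
Noor: starts 16:00 at or after Sana ends 13:00 → clear.
Declan: starts 18:00 at or after Sana ends 13:00 → clear.
Lucia: starts 18:30 at or after Sana ends 13:00 → clear.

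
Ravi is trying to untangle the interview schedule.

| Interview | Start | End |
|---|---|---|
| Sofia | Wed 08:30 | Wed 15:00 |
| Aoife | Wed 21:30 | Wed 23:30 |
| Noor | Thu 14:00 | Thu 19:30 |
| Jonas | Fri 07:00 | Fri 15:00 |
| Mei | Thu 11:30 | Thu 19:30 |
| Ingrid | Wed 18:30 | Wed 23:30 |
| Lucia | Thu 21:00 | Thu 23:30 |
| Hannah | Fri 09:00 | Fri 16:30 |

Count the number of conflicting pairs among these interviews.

3

Sorted by start: Sofia, Ingrid, Aoife, Mei, Noor, Lucia, Jonas, Hannah.
Ingrid starts after Sofia ends, so nothing later overlaps Sofia either.
Aoife starts before Ingrid ends → Ingrid and Aoife overlap.
Mei starts after Ingrid ends, so nothing later overlaps Ingrid either.
Mei starts after Aoife ends, so nothing later overlaps Aoife either.
Noor starts before Mei ends → Mei and Noor overlap.
Lucia starts after Mei ends, so nothing later overlaps Mei either.
Lucia starts after Noor ends, so nothing later overlaps Noor either.
Jonas starts after Lucia ends, so nothing later overlaps Lucia either.
Hannah starts before Jonas ends → Jonas and Hannah overlap.
Overlapping pairs: Aoife & Ingrid, Hannah & Jonas, Mei & Noor — 3 in total.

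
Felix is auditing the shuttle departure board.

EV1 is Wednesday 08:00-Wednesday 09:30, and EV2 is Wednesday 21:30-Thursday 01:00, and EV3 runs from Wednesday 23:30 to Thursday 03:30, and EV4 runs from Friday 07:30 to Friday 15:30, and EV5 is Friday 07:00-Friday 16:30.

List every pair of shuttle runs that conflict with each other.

EV2 & EV3, EV4 & EV5

Sorted by start: EV1, EV2, EV3, EV5, EV4.
EV2 starts after EV1 ends — done with EV1.
EV3 starts before EV2 ends → EV2 and EV3 overlap.
EV5 starts after EV2 ends — done with EV2.
EV5 starts after EV3 ends — done with EV3.
EV4 starts before EV5 ends → EV5 and EV4 overlap.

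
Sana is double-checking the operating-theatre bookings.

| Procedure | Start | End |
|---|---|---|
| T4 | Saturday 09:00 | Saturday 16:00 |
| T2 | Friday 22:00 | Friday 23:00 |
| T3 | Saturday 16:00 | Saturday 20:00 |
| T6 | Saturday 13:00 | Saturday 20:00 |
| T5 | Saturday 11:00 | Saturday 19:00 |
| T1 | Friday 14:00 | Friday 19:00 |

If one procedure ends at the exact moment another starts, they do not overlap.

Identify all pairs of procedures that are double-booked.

Two intervals overlap when each starts before the other ends.
Sorted by start: T1, T2, T4, T5, T6, T3.
T2 starts after T1 ends, so T1 has no further overlaps.
T4 starts after T2 ends, so T2 has no further overlaps.
T5 starts before T4 ends → T4 and T5 overlap.
T6 starts before T4 ends → T4 and T6 overlap.
T3 starts exactly when T4 ends (back-to-back, no overlap).
T6 starts before T5 ends → T5 and T6 overlap.
T3 starts before T5 ends → T5 and T3 overlap.
T3 starts before T6 ends → T6 and T3 overlap.

T3 & T5, T3 & T6, T4 & T5, T4 & T6, T5 & T6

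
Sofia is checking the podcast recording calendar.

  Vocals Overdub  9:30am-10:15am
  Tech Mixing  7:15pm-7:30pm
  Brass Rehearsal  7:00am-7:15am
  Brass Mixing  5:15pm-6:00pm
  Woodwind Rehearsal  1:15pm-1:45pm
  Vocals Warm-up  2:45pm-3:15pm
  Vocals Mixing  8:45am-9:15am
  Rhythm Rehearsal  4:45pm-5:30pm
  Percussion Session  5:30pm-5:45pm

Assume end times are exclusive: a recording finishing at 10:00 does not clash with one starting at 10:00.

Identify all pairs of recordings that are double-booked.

Brass Mixing & Percussion Session, Brass Mixing & Rhythm Rehearsal

Check each pair: they overlap iff neither finishes before the other starts.
Sorted by start: Brass Rehearsal, Vocals Mixing, Vocals Overdub, Woodwind Rehearsal, Vocals Warm-up, Rhythm Rehearsal, Brass Mixing, Percussion Session, Tech Mixing.
Vocals Mixing starts after Brass Rehearsal ends, so Brass Rehearsal has no further overlaps.
Vocals Overdub starts after Vocals Mixing ends, so Vocals Mixing has no further overlaps.
Woodwind Rehearsal starts after Vocals Overdub ends, so Vocals Overdub has no further overlaps.
Vocals Warm-up starts after Woodwind Rehearsal ends, so Woodwind Rehearsal has no further overlaps.
Rhythm Rehearsal starts after Vocals Warm-up ends, so Vocals Warm-up has no further overlaps.
Brass Mixing starts before Rhythm Rehearsal ends → Rhythm Rehearsal and Brass Mixing overlap.
Percussion Session starts exactly when Rhythm Rehearsal ends (back-to-back, no overlap), so Rhythm Rehearsal has no further overlaps.
Percussion Session starts before Brass Mixing ends → Brass Mixing and Percussion Session overlap.
Tech Mixing starts after Brass Mixing ends.
Tech Mixing starts after Percussion Session ends.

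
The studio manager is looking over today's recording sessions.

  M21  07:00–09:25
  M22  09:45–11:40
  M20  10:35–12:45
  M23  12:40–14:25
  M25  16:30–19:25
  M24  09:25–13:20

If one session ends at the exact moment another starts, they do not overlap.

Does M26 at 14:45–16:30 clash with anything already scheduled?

M21: ends 09:25 at or before M26 starts 14:45 → clear.
M24: ends 13:20 at or before M26 starts 14:45 → clear.
M22: ends 11:40 at or before M26 starts 14:45 → clear.
M20: ends 12:45 at or before M26 starts 14:45 → clear.
M23: ends 14:25 at or before M26 starts 14:45 → clear.
M25: starts 16:30 at or after M26 ends 16:30 → clear.

No — it doesn't clash with anything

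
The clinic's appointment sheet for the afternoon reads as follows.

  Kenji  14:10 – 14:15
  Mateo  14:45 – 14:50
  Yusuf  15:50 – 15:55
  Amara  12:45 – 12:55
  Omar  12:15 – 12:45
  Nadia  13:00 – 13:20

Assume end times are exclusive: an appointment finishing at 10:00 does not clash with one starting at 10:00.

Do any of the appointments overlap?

Sorted by start: Omar, Amara, Nadia, Kenji, Mateo, Yusuf.
Amara starts exactly when Omar ends (back-to-back, no overlap); Omar is clear from here.
Nadia starts after Amara ends; Amara is clear from here.
Kenji starts after Nadia ends; Nadia is clear from here.
Mateo starts after Kenji ends; Kenji is clear from here.
Yusuf starts after Mateo ends.
Every pair is clear; the schedule has no overlaps.

No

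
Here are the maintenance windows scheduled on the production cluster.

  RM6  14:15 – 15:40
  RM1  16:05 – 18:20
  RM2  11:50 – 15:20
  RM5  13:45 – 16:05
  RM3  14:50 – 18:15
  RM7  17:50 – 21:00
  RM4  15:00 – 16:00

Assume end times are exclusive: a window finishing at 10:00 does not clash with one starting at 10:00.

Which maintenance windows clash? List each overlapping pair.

RM1 & RM3, RM1 & RM7, RM2 & RM3, RM2 & RM4, RM2 & RM5, RM2 & RM6, RM3 & RM4, RM3 & RM5, RM3 & RM6, RM3 & RM7, RM4 & RM5, RM4 & RM6, RM5 & RM6

Sorted by start: RM2, RM5, RM6, RM3, RM4, RM1, RM7.
RM5 starts before RM2 ends → RM2 and RM5 overlap.
RM6 starts before RM2 ends → RM2 and RM6 overlap.
RM3 starts before RM2 ends → RM2 and RM3 overlap.
RM4 starts before RM2 ends → RM2 and RM4 overlap.
RM1 starts after RM2 ends, so nothing later overlaps RM2 either.
RM6 starts before RM5 ends → RM5 and RM6 overlap.
RM3 starts before RM5 ends → RM5 and RM3 overlap.
RM4 starts before RM5 ends → RM5 and RM4 overlap.
RM1 starts exactly when RM5 ends (back-to-back, no overlap), so nothing later overlaps RM5 either.
RM3 starts before RM6 ends → RM6 and RM3 overlap.
RM4 starts before RM6 ends → RM6 and RM4 overlap.
RM1 starts after RM6 ends, so nothing later overlaps RM6 either.
RM4 starts before RM3 ends → RM3 and RM4 overlap.
RM1 starts before RM3 ends → RM3 and RM1 overlap.
RM7 starts before RM3 ends → RM3 and RM7 overlap.
RM1 starts after RM4 ends, so nothing later overlaps RM4 either.
RM7 starts before RM1 ends → RM1 and RM7 overlap.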